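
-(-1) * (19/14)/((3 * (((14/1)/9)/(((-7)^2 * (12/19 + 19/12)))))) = 505/16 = 31.56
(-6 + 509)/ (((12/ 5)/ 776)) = 162636.67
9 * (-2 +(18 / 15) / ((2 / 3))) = -9 / 5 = -1.80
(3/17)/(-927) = -1/5253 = -0.00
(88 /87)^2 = 7744 /7569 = 1.02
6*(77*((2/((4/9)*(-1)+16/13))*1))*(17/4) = 459459/92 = 4994.12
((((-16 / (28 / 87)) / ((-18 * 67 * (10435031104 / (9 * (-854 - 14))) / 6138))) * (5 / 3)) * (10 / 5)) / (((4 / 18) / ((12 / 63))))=-41385465 / 76469212309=-0.00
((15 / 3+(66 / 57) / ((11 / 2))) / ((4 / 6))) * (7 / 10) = 2079 / 380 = 5.47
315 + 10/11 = 3475/11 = 315.91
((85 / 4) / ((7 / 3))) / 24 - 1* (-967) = 216693 / 224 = 967.38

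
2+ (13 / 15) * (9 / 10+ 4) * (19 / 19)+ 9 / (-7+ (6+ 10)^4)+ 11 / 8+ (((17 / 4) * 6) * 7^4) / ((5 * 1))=17842413491 / 1456200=12252.72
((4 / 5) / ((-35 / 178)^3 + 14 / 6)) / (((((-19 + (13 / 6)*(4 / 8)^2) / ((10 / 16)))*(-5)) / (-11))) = -2233341792 / 87159450385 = -0.03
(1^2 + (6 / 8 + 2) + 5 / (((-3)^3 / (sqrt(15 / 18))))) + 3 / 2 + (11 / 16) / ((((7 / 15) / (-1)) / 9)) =-897 / 112 - 5 * sqrt(30) / 162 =-8.18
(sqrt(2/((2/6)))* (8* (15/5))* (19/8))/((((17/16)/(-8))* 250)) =-3648* sqrt(6)/2125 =-4.21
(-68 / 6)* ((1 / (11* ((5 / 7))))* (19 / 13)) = -4522 / 2145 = -2.11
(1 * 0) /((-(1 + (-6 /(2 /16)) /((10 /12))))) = 0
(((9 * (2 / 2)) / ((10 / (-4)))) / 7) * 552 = -9936 / 35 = -283.89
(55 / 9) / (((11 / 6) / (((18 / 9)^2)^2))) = 160 / 3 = 53.33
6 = 6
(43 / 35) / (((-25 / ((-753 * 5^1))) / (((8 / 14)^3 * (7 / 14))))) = 1036128 / 60025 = 17.26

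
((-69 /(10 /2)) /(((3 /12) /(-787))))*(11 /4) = 597333 /5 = 119466.60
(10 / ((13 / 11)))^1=110 / 13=8.46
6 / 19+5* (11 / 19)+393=7528 / 19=396.21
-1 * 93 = -93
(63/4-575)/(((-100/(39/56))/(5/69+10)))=4042259/103040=39.23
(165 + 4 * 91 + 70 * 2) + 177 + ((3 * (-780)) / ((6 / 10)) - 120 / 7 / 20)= -21384 / 7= -3054.86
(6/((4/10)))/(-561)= -5/187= -0.03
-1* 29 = -29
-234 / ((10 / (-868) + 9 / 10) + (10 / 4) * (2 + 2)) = -42315 / 1969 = -21.49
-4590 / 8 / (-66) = 8.69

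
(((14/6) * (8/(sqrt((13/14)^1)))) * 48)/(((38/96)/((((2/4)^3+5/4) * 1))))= 3229.91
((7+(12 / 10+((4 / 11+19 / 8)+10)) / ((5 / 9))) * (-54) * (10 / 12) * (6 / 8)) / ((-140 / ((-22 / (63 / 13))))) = -2753283 / 78400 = -35.12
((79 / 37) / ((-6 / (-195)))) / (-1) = -5135 / 74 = -69.39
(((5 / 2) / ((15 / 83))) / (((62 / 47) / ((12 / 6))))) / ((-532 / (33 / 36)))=-42911 / 1187424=-0.04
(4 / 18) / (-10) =-1 / 45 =-0.02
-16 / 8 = -2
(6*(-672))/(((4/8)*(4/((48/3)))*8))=-4032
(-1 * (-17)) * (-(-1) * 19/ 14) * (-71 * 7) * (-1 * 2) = 22933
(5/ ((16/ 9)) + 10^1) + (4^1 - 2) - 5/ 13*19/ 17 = 50857/ 3536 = 14.38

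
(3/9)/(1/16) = 16/3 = 5.33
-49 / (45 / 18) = -98 / 5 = -19.60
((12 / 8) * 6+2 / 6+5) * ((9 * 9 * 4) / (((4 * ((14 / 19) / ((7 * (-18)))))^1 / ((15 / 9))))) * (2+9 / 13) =-11580975 / 13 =-890844.23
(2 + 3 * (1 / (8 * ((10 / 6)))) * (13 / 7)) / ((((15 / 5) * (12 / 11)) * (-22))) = -677 / 20160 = -0.03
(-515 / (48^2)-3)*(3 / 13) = -7427 / 9984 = -0.74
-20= -20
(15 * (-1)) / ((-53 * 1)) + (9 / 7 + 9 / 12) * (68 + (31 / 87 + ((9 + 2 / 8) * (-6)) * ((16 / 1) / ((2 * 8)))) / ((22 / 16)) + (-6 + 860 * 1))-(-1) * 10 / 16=1700623341 / 946792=1796.20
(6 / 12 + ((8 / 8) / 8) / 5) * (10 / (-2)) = -21 / 8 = -2.62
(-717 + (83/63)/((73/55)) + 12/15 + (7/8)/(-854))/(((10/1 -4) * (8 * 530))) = -16051508339/570952972800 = -0.03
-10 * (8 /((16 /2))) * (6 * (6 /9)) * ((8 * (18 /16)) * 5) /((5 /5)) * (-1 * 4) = 7200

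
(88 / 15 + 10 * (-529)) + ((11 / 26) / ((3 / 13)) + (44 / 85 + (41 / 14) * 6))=-6264411 / 1190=-5264.21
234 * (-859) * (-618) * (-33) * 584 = -2394000756576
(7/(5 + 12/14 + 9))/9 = 49/936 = 0.05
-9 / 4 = -2.25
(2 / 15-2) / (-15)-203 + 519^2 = 60560578 / 225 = 269158.12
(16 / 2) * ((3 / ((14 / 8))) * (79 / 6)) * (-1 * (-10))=12640 / 7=1805.71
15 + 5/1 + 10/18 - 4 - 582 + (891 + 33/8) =23737/72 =329.68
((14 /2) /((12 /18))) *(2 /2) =21 /2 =10.50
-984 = -984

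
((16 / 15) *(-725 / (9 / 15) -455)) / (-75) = 15968 / 675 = 23.66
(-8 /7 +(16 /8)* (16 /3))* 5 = 47.62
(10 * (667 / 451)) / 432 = 3335 / 97416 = 0.03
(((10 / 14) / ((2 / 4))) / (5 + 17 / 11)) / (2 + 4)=55 / 1512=0.04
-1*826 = -826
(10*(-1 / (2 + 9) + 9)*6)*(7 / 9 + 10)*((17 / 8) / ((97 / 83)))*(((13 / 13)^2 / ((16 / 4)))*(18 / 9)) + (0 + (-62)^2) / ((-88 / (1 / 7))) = 1208491 / 231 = 5231.56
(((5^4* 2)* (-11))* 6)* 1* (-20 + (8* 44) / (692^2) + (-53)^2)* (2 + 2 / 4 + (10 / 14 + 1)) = -203149987301250 / 209503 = -969675791.28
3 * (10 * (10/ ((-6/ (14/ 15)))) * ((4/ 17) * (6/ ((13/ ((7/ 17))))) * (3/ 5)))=-1.25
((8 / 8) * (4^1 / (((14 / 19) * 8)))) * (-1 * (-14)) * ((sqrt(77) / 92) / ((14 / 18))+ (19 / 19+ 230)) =2195.66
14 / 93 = 0.15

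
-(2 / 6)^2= -1 / 9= -0.11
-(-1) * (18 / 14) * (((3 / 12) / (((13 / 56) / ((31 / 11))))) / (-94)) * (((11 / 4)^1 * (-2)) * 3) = 837 / 1222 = 0.68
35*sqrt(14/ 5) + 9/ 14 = 9/ 14 + 7*sqrt(70) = 59.21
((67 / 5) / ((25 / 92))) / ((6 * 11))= 3082 / 4125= 0.75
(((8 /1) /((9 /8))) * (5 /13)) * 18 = 640 /13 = 49.23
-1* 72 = -72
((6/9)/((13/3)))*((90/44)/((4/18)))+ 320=91925/286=321.42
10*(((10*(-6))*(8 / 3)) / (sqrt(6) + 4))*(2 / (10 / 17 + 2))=-5440 / 11 + 1360*sqrt(6) / 11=-191.70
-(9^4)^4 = -1853020188851841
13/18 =0.72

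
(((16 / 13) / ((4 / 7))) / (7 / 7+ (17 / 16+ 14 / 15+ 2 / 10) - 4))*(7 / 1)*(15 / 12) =-58800 / 2509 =-23.44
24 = 24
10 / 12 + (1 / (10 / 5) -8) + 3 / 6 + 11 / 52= -929 / 156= -5.96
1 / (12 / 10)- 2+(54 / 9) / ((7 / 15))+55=2801 / 42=66.69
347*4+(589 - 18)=1959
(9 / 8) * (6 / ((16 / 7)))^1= 189 / 64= 2.95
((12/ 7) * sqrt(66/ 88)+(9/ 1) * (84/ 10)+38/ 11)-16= 6 * sqrt(3)/ 7+3468/ 55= 64.54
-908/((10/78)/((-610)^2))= -2635361040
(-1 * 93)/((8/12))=-279/2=-139.50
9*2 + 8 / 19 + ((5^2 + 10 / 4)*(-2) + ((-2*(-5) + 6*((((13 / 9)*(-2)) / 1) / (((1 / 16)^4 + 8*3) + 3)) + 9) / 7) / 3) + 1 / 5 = -53715124127 / 1512899415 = -35.50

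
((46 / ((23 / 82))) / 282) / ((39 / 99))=902 / 611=1.48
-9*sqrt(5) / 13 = -1.55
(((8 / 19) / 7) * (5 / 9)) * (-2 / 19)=-80 / 22743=-0.00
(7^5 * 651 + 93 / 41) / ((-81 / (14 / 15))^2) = 1953883624 / 1345005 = 1452.70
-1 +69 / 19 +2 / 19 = 52 / 19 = 2.74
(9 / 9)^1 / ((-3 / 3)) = -1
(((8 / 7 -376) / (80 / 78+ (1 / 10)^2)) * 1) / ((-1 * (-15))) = -682240 / 28273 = -24.13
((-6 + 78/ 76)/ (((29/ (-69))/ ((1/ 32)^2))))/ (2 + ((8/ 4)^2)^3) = 4347/ 24825856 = 0.00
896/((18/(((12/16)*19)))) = 2128/3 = 709.33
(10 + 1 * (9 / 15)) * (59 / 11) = 3127 / 55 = 56.85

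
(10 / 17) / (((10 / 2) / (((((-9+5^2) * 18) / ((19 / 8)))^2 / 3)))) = 3538944 / 6137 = 576.66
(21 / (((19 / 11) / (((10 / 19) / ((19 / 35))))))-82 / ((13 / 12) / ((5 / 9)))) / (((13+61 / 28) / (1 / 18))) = -22667708 / 204638265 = -0.11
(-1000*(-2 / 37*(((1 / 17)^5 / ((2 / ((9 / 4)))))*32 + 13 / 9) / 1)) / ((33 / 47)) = 1735095710000 / 15602808573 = 111.20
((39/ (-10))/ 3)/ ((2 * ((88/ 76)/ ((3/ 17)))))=-741/ 7480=-0.10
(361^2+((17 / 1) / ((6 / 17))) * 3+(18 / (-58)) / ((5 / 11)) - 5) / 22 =5929.99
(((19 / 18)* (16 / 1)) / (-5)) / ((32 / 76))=-361 / 45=-8.02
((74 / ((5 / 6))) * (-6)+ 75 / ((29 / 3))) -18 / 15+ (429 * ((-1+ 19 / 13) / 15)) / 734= -28002978 / 53215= -526.22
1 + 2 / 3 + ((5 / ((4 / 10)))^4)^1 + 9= 1172387 / 48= 24424.73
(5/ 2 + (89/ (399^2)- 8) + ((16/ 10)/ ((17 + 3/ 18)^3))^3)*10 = -285587612798366319354392371/ 5193029890969989171454575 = -54.99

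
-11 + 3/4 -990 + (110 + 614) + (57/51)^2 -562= -967573/1156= -837.00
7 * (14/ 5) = 98/ 5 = 19.60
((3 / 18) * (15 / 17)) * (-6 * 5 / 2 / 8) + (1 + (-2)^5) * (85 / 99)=-724145 / 26928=-26.89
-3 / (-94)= 3 / 94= 0.03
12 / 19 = 0.63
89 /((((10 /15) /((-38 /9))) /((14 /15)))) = -23674 /45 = -526.09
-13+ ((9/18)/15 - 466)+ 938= 13771/30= 459.03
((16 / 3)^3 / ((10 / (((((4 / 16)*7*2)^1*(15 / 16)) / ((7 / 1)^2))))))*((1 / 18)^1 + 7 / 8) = 536 / 567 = 0.95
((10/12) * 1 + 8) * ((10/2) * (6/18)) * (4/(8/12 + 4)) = 265/21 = 12.62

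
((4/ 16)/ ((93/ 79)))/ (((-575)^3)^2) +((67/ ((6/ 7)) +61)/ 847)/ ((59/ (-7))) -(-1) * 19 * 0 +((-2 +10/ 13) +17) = 6550625795959356284996001/ 415919696546008789062500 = 15.75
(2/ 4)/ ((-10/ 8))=-2/ 5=-0.40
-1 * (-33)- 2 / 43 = 1417 / 43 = 32.95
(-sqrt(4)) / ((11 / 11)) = -2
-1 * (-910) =910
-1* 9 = -9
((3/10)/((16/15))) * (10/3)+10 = 175/16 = 10.94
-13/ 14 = -0.93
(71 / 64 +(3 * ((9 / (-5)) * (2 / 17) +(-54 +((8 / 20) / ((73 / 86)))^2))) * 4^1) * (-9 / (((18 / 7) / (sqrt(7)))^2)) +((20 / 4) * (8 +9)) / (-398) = 6398743081885457 / 1038413203200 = 6162.04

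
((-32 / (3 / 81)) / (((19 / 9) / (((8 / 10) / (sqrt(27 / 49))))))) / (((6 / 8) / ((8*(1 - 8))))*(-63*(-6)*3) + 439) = -387072*sqrt(3) / 644195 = -1.04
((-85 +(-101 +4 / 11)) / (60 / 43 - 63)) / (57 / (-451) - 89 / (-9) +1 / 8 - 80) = -86401104 / 2010319919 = -0.04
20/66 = 10/33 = 0.30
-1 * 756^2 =-571536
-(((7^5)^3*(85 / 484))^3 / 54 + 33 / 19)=-1248596688403700702464473946504098626840367553 / 116327781504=-10733435059627325242388160000000000.00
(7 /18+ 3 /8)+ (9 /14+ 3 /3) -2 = 205 /504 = 0.41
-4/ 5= -0.80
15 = 15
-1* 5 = -5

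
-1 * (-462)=462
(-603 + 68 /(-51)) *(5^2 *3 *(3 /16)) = -135975 /16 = -8498.44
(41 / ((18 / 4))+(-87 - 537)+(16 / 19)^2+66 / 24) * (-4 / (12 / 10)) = 39730705 / 19494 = 2038.10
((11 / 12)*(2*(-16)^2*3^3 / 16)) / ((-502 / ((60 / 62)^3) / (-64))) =684288000 / 7477541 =91.51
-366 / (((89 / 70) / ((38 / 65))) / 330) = -64254960 / 1157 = -55535.83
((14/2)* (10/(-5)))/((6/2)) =-14/3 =-4.67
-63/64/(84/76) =-57/64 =-0.89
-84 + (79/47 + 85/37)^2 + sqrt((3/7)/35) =-206167440/3024121 + sqrt(15)/35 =-68.06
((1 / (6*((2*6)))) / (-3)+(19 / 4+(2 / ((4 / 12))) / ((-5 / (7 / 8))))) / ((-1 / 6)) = -22.17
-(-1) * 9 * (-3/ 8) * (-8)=27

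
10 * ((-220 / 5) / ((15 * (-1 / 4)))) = 352 / 3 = 117.33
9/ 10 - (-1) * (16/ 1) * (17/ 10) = 281/ 10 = 28.10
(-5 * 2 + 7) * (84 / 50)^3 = -222264 / 15625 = -14.22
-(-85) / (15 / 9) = 51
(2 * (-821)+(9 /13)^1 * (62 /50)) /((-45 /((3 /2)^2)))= 533371 /6500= 82.06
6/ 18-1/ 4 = 1/ 12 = 0.08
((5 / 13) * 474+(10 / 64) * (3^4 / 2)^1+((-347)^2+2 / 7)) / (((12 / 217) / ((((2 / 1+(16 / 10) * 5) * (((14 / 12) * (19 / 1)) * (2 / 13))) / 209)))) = 84673676675 / 237952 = 355843.52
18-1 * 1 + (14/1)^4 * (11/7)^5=2576935/7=368133.57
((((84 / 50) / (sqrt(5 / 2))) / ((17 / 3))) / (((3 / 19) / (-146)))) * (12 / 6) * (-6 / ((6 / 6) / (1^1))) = 1398096 * sqrt(10) / 2125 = 2080.55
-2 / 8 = -1 / 4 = -0.25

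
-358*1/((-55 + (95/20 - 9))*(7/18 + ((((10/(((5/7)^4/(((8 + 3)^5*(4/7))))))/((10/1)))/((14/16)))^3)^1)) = 2097656250000/22899608039406092312829921529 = 0.00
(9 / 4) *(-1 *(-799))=7191 / 4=1797.75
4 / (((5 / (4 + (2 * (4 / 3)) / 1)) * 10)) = 8 / 15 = 0.53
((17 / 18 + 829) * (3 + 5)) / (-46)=-29878 / 207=-144.34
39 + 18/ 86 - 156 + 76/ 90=-224356/ 1935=-115.95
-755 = -755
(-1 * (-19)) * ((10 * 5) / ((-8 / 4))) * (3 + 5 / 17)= -26600 / 17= -1564.71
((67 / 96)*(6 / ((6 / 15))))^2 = 112225 / 1024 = 109.59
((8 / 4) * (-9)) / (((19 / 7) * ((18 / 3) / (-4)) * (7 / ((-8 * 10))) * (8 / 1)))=-120 / 19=-6.32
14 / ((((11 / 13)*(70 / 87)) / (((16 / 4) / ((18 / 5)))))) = 754 / 33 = 22.85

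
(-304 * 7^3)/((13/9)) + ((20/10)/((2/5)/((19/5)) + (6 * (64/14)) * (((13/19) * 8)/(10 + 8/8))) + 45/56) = -528729667619/7324408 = -72187.36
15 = 15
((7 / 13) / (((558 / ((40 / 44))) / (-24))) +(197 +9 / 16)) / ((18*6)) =42033659 / 22980672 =1.83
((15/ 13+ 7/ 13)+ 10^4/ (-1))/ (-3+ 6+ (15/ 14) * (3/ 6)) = -404376/ 143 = -2827.80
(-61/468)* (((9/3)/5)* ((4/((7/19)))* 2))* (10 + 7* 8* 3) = -412604/1365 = -302.27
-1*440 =-440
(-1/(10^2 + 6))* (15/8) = -15/848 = -0.02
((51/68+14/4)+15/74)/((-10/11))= -7249/1480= -4.90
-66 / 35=-1.89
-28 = -28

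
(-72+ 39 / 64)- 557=-628.39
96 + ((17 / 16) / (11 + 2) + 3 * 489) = 325121 / 208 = 1563.08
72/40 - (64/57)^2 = 8761/16245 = 0.54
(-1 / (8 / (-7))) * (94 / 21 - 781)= -16307 / 24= -679.46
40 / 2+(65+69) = 154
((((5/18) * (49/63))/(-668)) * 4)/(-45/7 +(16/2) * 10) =-49/2786562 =-0.00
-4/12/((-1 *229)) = 1/687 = 0.00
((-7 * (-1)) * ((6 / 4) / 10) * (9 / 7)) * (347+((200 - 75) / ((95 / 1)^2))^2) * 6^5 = 2373581473056 / 651605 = 3642669.21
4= 4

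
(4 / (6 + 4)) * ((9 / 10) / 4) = 9 / 100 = 0.09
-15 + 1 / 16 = -239 / 16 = -14.94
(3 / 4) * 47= 141 / 4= 35.25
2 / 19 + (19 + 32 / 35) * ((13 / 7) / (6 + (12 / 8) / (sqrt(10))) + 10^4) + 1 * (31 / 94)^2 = 781452337310047 / 3923952732 -18122 * sqrt(10) / 116865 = 199148.78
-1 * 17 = -17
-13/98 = -0.13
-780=-780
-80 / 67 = -1.19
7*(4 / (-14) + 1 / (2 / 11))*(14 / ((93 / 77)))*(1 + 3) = 1692.34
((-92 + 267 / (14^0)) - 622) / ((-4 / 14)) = 3129 / 2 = 1564.50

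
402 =402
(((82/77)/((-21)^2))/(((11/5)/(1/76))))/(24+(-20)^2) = 205/6018267024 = 0.00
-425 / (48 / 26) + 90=-140.21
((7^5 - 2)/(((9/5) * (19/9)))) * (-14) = -1176350/19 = -61913.16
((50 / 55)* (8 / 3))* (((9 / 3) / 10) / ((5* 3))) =8 / 165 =0.05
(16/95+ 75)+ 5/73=75.24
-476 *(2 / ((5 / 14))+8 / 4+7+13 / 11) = -413168 / 55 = -7512.15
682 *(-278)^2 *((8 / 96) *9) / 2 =19765383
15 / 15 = 1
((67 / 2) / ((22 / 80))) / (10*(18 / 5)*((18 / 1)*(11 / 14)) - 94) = 4690 / 15983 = 0.29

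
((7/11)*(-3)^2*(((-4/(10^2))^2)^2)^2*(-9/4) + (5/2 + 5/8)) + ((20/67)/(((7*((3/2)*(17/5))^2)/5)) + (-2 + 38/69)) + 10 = 4401821530882490017367/376741768798828125000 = 11.68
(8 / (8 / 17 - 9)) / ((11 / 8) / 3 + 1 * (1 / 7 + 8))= -1344 / 12325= -0.11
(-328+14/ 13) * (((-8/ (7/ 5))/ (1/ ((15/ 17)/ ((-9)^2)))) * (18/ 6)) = 50000/ 819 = 61.05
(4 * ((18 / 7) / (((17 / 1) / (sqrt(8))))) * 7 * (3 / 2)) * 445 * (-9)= -865080 * sqrt(2) / 17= -71965.17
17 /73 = 0.23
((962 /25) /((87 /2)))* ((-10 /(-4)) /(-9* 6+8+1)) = -962 /19575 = -0.05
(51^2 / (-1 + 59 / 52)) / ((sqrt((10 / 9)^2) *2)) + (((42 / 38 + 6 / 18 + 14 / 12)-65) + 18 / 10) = 8634.18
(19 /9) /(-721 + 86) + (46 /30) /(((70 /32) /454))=318.23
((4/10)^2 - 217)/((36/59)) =-106613/300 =-355.38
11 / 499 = 0.02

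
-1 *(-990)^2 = -980100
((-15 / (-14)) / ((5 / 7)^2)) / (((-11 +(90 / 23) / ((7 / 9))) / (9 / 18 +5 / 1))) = -37191 / 19220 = -1.94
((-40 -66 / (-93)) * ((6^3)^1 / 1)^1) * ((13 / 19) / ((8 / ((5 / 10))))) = -213759 / 589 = -362.92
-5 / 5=-1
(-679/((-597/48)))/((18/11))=59752/1791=33.36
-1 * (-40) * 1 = 40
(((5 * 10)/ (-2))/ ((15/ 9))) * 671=-10065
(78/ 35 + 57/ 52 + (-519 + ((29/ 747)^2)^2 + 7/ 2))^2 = 262323.51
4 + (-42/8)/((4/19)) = -335/16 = -20.94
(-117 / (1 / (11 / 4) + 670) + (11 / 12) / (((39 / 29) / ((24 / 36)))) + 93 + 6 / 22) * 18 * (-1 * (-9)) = 2663537700 / 175747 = 15155.52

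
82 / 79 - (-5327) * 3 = 1262581 / 79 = 15982.04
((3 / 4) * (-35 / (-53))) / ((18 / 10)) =175 / 636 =0.28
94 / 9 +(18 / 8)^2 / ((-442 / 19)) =650917 / 63648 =10.23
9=9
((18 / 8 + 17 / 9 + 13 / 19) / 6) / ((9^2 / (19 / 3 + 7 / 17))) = 141857 / 2119203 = 0.07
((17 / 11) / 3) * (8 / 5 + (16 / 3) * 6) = 952 / 55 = 17.31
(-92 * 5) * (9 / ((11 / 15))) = -62100 / 11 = -5645.45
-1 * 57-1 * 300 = -357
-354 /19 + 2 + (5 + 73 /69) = -13862 /1311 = -10.57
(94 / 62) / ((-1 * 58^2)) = -47 / 104284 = -0.00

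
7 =7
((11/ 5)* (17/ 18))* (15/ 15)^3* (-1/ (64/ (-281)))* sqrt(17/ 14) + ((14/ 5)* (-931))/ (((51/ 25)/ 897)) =-19485830/ 17 + 52547* sqrt(238)/ 80640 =-1146215.24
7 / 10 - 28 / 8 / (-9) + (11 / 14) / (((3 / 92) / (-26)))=-196997 / 315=-625.39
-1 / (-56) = 1 / 56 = 0.02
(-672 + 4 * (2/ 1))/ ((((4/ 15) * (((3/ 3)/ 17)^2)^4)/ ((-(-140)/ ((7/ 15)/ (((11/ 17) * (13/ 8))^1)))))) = -5479098423566625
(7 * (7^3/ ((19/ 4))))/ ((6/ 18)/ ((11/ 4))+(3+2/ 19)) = 45276/ 289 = 156.66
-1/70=-0.01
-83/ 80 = -1.04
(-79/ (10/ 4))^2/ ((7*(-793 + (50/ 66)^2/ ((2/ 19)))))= -54371592/ 300173825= -0.18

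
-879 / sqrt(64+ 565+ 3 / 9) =-879 * sqrt(354) / 472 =-35.04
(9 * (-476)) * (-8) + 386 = 34658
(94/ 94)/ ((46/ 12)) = 6/ 23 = 0.26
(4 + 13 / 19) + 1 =5.68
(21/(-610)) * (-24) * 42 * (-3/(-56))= 567/305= 1.86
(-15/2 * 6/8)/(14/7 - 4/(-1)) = -0.94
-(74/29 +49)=-1495/29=-51.55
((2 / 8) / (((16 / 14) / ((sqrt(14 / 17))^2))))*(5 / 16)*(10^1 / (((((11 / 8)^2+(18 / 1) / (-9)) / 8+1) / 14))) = 13720 / 1717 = 7.99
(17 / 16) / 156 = 17 / 2496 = 0.01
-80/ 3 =-26.67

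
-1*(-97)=97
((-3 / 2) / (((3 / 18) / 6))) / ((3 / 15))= -270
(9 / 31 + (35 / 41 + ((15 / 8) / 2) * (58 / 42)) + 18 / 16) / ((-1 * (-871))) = 507289 / 123988592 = 0.00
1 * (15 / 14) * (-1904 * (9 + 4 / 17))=-18840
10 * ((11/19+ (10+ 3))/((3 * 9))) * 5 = 25.15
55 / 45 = 11 / 9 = 1.22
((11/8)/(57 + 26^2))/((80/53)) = 583/469120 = 0.00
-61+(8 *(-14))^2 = 12483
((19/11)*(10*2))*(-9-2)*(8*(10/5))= -6080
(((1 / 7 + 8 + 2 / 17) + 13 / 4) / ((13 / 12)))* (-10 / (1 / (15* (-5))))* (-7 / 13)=-12327750 / 2873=-4290.90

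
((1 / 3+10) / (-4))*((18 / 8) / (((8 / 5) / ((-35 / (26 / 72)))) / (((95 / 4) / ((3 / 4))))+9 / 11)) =-51022125 / 7177424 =-7.11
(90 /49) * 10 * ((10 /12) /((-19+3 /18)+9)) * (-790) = 3555000 /2891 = 1229.68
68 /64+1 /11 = 203 /176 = 1.15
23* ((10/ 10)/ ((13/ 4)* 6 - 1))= 1.24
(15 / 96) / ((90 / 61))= 61 / 576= 0.11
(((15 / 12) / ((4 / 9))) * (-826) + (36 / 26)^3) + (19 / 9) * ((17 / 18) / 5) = -16514920021 / 7118280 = -2320.07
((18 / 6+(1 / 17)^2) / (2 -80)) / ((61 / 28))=-12152 / 687531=-0.02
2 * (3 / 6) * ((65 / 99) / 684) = 65 / 67716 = 0.00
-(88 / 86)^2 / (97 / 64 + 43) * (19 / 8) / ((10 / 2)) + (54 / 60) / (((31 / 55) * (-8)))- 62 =-73884600197 / 1187649680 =-62.21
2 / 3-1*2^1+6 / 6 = -1 / 3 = -0.33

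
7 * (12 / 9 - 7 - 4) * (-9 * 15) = 9135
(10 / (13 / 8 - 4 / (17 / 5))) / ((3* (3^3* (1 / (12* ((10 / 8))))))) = 6800 / 1647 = 4.13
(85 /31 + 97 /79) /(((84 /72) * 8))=14583 /34286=0.43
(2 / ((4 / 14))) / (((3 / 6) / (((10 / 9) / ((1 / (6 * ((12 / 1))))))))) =1120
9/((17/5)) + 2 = 79/17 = 4.65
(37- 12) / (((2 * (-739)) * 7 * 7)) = -25 / 72422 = -0.00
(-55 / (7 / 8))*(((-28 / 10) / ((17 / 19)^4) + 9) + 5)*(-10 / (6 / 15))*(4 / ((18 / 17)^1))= 2528099200 / 44217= 57174.82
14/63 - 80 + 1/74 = -53123/666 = -79.76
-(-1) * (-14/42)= -1/3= -0.33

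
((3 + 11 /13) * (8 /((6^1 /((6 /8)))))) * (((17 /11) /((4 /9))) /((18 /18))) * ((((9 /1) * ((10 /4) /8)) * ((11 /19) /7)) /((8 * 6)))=57375 /885248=0.06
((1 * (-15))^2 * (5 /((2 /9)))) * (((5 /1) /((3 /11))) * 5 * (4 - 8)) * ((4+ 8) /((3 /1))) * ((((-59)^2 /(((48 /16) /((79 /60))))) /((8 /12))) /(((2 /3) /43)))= -2195007643125 /2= -1097503821562.50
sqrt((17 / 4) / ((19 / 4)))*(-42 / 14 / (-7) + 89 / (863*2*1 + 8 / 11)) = 63835*sqrt(323) / 2526202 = 0.45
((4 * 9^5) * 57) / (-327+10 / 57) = -767400804 / 18629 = -41193.88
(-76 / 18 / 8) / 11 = -0.05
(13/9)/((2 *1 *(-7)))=-0.10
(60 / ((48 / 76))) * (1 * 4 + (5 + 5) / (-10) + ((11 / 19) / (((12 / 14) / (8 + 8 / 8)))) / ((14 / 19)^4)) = 24631125 / 10976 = 2244.09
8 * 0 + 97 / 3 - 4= 85 / 3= 28.33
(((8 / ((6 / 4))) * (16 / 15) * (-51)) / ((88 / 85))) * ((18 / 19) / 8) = -33.19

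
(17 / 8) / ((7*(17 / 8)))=1 / 7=0.14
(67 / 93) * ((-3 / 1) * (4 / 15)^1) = -268 / 465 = -0.58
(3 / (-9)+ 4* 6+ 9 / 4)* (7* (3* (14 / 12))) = 15239 / 24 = 634.96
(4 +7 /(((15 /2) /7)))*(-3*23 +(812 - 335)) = 21488 /5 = 4297.60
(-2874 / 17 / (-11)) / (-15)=-958 / 935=-1.02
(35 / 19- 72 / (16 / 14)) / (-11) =1162 / 209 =5.56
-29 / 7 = -4.14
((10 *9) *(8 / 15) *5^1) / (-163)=-240 / 163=-1.47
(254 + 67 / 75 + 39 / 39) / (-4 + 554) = 9596 / 20625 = 0.47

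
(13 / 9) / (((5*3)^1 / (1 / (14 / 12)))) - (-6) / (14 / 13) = 1781 / 315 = 5.65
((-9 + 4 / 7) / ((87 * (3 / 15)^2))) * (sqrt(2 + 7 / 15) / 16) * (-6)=295 * sqrt(555) / 4872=1.43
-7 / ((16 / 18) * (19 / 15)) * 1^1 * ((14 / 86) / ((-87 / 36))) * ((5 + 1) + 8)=138915 / 23693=5.86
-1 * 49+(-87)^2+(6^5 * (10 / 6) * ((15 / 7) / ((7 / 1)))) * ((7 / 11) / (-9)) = 557440 / 77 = 7239.48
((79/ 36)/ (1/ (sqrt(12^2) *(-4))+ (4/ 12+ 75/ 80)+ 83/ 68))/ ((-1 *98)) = -1343/ 148176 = -0.01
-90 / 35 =-2.57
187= 187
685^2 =469225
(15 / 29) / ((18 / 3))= 5 / 58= 0.09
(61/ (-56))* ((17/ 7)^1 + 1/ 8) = -8723/ 3136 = -2.78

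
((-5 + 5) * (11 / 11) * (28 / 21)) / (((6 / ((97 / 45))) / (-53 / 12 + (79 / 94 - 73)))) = 0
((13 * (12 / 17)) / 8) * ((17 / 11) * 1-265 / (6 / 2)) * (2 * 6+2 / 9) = -186160 / 153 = -1216.73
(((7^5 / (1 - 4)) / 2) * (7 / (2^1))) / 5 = -117649 / 60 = -1960.82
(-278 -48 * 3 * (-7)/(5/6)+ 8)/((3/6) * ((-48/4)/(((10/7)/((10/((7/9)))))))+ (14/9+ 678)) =21141/14075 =1.50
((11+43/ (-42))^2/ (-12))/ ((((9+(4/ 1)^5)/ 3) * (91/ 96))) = -351122/ 13818441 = -0.03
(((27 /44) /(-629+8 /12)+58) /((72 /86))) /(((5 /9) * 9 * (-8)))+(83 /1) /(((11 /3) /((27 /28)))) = 16800969061 /836035200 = 20.10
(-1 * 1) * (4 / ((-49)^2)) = -4 / 2401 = -0.00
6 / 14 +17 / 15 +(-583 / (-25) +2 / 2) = 13588 / 525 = 25.88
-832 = -832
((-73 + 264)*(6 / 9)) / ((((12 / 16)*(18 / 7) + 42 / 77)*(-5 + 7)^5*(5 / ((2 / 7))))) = 2101 / 22860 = 0.09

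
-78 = -78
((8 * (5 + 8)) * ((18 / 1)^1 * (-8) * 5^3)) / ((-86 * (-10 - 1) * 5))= -187200 / 473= -395.77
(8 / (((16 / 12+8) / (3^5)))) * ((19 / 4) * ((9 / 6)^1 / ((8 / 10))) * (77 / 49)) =2285415 / 784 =2915.07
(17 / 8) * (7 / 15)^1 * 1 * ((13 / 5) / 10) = 1547 / 6000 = 0.26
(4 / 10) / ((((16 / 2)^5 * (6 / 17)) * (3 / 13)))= 221 / 1474560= 0.00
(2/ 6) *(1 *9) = 3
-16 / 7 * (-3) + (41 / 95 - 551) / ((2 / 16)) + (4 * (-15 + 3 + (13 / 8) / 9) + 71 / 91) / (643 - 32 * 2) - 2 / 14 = -396244036159 / 90098190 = -4397.91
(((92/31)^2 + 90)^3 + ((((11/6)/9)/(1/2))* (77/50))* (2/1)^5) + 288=578072411415269512/599064984675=964957.77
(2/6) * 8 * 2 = 16/3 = 5.33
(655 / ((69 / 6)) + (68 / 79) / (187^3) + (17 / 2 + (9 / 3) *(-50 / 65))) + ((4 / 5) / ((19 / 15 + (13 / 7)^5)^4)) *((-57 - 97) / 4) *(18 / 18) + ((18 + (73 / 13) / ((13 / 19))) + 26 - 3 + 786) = 63800179769917633661324691596232125162645 / 71018830038601056635241729664536221696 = 898.36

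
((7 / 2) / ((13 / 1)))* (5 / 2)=35 / 52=0.67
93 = 93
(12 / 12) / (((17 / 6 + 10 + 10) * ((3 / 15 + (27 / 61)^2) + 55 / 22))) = 74420 / 4920903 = 0.02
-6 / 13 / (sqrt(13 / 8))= -12 * sqrt(26) / 169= -0.36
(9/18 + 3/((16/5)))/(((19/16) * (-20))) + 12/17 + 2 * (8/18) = 89201/58140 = 1.53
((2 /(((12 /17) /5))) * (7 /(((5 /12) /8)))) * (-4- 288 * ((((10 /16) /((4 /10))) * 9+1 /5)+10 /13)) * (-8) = 4290153728 /65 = 66002365.05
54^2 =2916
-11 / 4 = -2.75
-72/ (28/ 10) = -180/ 7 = -25.71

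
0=0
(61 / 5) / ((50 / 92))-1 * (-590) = 76556 / 125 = 612.45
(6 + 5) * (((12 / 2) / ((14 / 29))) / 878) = 957 / 6146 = 0.16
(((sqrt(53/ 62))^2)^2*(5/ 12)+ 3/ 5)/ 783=208609/ 180591120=0.00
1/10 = 0.10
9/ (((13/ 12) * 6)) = 18/ 13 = 1.38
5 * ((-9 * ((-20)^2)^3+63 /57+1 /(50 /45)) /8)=-109439999619 /304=-359999998.75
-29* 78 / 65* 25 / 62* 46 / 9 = -6670 / 93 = -71.72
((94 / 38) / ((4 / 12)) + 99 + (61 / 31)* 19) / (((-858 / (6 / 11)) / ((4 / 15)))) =-338812 / 13897455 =-0.02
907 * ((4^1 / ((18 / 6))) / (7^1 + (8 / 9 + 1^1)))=2721 / 20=136.05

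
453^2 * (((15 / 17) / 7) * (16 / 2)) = 24625080 / 119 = 206933.45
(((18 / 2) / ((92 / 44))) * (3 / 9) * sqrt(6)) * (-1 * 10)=-330 * sqrt(6) / 23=-35.14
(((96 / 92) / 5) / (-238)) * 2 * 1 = -24 / 13685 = -0.00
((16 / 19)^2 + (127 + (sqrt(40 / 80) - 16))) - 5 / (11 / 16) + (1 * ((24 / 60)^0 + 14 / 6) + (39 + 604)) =sqrt(2) / 2 + 8943920 / 11913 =751.48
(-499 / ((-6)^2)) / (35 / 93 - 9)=1.61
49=49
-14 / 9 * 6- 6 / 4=-65 / 6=-10.83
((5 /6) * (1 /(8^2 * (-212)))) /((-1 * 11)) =5 /895488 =0.00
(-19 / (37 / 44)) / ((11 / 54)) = -4104 / 37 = -110.92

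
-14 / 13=-1.08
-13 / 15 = -0.87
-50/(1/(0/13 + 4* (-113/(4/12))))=67800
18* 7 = 126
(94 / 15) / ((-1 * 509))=-94 / 7635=-0.01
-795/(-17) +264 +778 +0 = 18509/17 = 1088.76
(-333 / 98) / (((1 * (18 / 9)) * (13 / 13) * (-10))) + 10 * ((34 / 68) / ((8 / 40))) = 49333 / 1960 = 25.17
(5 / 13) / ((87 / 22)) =110 / 1131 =0.10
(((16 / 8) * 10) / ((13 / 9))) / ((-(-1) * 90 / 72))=144 / 13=11.08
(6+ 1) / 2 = 7 / 2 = 3.50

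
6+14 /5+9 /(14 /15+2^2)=3931 /370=10.62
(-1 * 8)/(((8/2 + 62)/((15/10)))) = -2/11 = -0.18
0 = 0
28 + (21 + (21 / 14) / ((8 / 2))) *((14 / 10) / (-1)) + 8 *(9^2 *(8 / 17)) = 206051 / 680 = 303.02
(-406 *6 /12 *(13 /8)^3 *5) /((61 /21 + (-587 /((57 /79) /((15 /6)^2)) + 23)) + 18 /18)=177950409 /206651776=0.86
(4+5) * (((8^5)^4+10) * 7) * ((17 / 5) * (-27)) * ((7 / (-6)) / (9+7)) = 38895536340168893343189 / 80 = 486194204252111166789.86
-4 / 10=-2 / 5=-0.40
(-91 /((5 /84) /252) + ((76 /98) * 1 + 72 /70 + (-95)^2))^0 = 1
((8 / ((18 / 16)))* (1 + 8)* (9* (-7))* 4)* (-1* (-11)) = -177408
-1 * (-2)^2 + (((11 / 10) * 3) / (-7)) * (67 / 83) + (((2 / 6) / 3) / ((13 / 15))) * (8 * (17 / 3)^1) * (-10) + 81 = 12575603 / 679770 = 18.50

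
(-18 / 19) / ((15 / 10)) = -12 / 19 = -0.63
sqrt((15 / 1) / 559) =sqrt(8385) / 559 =0.16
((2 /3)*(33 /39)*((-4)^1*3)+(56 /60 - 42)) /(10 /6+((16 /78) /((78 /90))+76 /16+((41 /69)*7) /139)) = -1550724032 /216655665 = -7.16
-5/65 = -1/13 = -0.08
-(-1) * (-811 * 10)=-8110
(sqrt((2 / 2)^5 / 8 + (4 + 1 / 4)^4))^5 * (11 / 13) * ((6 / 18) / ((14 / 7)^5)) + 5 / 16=5 / 16 + 25597380633 * sqrt(83553) / 436207616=16962.56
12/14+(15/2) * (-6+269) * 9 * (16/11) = 1988346/77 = 25822.68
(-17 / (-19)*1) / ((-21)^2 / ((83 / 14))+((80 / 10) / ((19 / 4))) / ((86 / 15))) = 60673 / 5064078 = 0.01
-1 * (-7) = 7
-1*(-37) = 37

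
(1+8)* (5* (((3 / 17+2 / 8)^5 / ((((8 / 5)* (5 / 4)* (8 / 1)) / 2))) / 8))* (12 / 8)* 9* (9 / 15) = 0.08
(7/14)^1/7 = 1/14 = 0.07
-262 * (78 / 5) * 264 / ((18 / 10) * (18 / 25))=-7493200 / 9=-832577.78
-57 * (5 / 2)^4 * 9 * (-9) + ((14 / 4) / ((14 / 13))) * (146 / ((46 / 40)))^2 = 232734.93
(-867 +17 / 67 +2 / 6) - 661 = -1527.41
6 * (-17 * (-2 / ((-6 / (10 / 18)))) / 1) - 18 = -332 / 9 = -36.89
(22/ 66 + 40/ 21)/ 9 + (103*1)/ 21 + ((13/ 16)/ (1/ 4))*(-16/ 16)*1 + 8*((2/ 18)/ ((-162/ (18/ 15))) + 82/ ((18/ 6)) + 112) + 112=1228.56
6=6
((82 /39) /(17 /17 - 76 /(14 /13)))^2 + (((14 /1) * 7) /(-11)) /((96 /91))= -536113053721 /63489192624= -8.44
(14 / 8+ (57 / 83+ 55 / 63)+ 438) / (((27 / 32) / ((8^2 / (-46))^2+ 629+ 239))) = 33982474122080 / 74685807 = 455005.78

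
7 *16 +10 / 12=677 / 6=112.83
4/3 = 1.33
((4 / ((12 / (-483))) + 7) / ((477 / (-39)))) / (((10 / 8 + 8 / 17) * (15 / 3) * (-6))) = -5236 / 21465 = -0.24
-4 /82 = -2 /41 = -0.05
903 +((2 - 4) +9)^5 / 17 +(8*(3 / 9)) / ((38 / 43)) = 1835930 / 969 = 1894.66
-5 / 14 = -0.36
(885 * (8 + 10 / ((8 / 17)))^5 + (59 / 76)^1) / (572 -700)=-368660137218059 / 2490368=-148034401.83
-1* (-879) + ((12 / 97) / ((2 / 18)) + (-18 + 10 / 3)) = 251845 / 291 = 865.45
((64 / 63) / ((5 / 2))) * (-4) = -512 / 315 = -1.63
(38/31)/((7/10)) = 380/217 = 1.75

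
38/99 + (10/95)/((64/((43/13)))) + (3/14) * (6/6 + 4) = 8000983/5477472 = 1.46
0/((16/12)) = 0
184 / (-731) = -184 / 731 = -0.25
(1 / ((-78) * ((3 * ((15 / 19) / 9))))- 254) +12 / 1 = -94399 / 390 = -242.05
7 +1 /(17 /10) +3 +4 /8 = 377 /34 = 11.09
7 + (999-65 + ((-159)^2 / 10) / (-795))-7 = 46541 / 50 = 930.82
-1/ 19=-0.05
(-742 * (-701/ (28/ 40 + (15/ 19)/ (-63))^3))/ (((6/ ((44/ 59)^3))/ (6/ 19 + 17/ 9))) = 79551665570711488000/ 326054430169481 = 243982.78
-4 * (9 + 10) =-76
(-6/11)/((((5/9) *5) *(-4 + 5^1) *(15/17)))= -306/1375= -0.22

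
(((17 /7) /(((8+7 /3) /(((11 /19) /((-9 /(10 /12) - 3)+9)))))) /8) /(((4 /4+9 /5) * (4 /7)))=-4675 /2110976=-0.00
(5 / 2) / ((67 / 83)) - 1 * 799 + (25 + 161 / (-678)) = -17514913 / 22713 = -771.14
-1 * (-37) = 37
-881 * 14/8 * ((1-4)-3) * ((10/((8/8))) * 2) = 185010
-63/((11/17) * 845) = -1071/9295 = -0.12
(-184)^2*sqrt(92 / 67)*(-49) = -3317888*sqrt(1541) / 67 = -1943964.09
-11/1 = -11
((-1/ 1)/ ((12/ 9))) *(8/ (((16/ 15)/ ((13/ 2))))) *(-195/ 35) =22815/ 112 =203.71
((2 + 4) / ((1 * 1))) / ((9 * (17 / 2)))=4 / 51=0.08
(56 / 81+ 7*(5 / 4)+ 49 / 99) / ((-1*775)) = -35413 / 2762100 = -0.01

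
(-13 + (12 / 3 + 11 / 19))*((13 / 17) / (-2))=1040 / 323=3.22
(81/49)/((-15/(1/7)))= -27/1715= -0.02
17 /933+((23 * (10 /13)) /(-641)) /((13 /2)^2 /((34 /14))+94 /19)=423595681 /24938610749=0.02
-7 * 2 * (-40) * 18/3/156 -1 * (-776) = 797.54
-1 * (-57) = 57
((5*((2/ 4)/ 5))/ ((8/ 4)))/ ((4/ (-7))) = -7/ 16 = -0.44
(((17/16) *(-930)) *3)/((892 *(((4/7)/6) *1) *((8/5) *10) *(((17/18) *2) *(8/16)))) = -263655/114176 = -2.31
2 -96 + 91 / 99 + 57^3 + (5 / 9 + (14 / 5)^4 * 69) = 11715511571 / 61875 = 189341.60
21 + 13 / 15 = 328 / 15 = 21.87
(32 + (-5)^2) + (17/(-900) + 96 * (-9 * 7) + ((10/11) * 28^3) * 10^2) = 19697488913/9900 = 1989645.34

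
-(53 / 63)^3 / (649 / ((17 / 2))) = -0.01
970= 970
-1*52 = -52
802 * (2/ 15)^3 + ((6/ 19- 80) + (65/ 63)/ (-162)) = -1885560163/ 24239250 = -77.79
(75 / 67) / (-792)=-25 / 17688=-0.00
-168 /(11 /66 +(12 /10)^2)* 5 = -126000 /241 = -522.82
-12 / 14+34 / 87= -284 / 609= -0.47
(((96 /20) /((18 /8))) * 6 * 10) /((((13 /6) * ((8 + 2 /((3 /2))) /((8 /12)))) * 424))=48 /4823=0.01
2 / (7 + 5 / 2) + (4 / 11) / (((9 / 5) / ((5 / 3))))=3088 / 5643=0.55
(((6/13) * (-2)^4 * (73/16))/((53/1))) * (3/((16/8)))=657/689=0.95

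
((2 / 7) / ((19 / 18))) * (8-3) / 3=60 / 133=0.45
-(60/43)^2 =-3600/1849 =-1.95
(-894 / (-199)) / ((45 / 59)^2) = 7.72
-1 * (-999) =999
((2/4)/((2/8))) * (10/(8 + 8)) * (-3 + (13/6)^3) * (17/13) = 131665/11232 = 11.72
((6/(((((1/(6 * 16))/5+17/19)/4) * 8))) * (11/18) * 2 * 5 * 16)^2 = 7156695040000/66896041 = 106982.34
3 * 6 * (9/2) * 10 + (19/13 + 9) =10666/13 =820.46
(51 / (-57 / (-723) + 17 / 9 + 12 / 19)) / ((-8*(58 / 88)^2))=-254313081 / 45043960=-5.65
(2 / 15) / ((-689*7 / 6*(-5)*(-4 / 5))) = -1 / 24115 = -0.00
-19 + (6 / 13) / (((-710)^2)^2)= -31383426034997 / 1651759265000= -19.00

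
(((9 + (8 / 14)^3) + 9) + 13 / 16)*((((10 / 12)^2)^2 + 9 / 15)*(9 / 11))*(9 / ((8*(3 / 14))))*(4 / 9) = 731224471 / 18627840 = 39.25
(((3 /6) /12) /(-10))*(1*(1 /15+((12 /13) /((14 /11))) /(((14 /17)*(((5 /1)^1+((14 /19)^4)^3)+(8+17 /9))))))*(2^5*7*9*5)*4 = -129772569620644598524 /6144453281210939695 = -21.12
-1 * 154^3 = -3652264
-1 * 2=-2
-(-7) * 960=6720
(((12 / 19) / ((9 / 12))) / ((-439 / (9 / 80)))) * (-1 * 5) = 0.00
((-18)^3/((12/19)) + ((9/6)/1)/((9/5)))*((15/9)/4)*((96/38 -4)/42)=276995/2052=134.99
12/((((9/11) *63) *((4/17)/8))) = 1496/189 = 7.92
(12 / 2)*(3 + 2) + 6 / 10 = 153 / 5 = 30.60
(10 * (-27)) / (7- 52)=6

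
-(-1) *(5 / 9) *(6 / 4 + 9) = 35 / 6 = 5.83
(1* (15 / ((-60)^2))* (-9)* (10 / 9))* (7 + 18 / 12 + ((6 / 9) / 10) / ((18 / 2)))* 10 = -2297 / 648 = -3.54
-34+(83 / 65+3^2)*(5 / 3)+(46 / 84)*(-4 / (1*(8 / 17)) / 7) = -134051 / 7644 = -17.54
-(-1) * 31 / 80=31 / 80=0.39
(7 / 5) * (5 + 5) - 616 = -602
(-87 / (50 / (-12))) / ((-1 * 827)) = -522 / 20675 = -0.03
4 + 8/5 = 28/5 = 5.60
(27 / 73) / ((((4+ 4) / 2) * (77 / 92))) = 621 / 5621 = 0.11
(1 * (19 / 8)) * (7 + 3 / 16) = 2185 / 128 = 17.07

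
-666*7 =-4662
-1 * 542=-542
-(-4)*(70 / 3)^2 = 19600 / 9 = 2177.78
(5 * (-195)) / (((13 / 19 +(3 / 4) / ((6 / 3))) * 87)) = -49400 / 4669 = -10.58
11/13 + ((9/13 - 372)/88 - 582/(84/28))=-225795/1144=-197.37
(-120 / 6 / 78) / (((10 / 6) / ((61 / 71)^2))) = -0.11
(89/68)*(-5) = -445/68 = -6.54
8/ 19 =0.42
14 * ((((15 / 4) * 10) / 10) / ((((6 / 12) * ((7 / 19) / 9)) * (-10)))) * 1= -513 / 2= -256.50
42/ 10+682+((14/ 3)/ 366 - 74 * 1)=1680524/ 2745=612.21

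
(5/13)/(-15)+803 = 31316/39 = 802.97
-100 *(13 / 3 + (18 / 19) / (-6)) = -23800 / 57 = -417.54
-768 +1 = -767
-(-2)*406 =812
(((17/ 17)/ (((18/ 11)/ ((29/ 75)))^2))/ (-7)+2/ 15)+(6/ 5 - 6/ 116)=471202681/ 369967500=1.27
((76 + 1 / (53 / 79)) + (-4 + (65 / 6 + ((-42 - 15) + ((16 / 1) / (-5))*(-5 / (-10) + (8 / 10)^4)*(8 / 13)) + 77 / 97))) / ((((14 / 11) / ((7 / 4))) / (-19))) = -6894958623223 / 10024950000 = -687.78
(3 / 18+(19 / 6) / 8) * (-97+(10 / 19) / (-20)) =-33183 / 608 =-54.58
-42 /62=-21 /31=-0.68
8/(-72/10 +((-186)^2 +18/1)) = 20/86517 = 0.00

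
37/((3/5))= 185/3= 61.67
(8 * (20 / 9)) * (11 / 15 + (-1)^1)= -128 / 27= -4.74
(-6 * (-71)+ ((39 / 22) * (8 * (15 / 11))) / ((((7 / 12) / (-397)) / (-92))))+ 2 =1025956436 / 847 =1211282.69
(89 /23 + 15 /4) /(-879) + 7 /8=140117 /161736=0.87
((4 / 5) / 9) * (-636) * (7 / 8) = -742 / 15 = -49.47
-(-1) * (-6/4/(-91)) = 3/182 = 0.02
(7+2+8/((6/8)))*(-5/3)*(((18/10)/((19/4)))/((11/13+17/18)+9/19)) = -55224/10067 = -5.49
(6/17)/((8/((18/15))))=9/170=0.05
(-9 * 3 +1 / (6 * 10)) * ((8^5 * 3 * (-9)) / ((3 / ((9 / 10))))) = 179048448 / 25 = 7161937.92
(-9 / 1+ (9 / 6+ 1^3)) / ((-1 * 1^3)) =13 / 2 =6.50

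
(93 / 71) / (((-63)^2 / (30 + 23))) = 1643 / 93933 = 0.02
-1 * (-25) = 25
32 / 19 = 1.68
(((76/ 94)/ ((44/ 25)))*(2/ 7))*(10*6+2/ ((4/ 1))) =5225/ 658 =7.94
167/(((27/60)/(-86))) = -287240/9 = -31915.56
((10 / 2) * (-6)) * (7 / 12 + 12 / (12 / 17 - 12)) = 115 / 8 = 14.38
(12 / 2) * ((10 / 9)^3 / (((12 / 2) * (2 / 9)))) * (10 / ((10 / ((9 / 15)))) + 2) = 1300 / 81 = 16.05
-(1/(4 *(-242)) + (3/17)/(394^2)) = 659027/638640904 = 0.00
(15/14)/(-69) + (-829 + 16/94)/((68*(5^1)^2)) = -1294301/2572780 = -0.50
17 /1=17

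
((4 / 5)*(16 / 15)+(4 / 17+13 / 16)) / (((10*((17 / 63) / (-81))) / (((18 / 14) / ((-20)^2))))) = -84818421 / 462400000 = -0.18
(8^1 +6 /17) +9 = 295 /17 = 17.35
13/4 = 3.25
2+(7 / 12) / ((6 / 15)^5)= 58.97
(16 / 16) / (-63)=-1 / 63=-0.02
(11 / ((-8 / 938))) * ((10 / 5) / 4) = -5159 / 8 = -644.88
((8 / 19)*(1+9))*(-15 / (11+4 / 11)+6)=1872 / 95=19.71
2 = 2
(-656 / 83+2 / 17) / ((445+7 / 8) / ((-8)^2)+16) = -5624832 / 16591949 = -0.34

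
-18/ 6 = -3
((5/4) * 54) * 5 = 675/2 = 337.50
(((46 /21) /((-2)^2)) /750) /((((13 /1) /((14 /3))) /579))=4439 /29250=0.15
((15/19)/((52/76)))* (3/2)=45/26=1.73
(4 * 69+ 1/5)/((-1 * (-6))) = 1381/30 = 46.03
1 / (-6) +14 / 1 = 83 / 6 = 13.83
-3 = -3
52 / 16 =13 / 4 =3.25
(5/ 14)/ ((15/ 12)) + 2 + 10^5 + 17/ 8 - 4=100000.41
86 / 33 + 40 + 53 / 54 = 25891 / 594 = 43.59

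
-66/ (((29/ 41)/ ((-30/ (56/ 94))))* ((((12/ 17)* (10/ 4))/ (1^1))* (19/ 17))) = 18377799/ 7714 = 2382.40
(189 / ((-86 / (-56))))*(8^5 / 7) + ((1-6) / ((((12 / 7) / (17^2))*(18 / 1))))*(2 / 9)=24078540031 / 41796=576096.76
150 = 150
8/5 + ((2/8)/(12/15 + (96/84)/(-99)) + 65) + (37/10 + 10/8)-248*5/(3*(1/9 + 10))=154079547/4972240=30.99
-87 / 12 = -29 / 4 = -7.25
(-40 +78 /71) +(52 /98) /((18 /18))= -133492 /3479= -38.37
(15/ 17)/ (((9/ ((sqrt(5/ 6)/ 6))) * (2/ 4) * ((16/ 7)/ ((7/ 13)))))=245 * sqrt(30)/ 190944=0.01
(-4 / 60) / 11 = -1 / 165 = -0.01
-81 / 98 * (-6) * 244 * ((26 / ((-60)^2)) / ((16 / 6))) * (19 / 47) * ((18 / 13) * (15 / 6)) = 844911 / 184240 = 4.59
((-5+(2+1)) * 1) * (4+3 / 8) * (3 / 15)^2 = -7 / 20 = -0.35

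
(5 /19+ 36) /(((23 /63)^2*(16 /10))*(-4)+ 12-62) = -13673205 /19174382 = -0.71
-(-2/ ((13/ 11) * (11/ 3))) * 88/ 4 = 132/ 13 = 10.15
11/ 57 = 0.19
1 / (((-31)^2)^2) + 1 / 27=923548 / 24935067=0.04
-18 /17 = -1.06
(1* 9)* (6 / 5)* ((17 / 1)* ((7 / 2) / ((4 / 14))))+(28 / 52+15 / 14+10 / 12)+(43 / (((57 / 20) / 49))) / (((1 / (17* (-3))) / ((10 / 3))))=-2134090151 / 17290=-123429.16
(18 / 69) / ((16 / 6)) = 9 / 92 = 0.10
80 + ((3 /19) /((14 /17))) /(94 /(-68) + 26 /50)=7777445 /97489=79.78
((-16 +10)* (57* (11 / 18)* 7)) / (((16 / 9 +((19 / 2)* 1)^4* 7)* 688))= -13167 / 353050597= -0.00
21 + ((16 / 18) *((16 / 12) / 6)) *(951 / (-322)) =20.42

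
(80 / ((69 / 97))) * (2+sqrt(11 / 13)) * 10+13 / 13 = 77600 * sqrt(143) / 897+155269 / 69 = 3284.79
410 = 410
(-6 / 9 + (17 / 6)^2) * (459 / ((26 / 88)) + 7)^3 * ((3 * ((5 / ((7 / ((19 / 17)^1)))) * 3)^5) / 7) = 1386763514323062513098765625 / 1467989317424084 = 944668668813.24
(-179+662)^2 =233289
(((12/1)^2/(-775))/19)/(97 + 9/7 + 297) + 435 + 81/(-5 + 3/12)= 17028877917/40744075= 417.95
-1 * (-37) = 37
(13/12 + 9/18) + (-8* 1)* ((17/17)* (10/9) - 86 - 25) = 880.69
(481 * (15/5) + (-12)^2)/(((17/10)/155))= 2459850/17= 144697.06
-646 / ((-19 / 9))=306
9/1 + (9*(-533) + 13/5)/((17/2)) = -47179/85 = -555.05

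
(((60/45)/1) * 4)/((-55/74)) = -1184/165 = -7.18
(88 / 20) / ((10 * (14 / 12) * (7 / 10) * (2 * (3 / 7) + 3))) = 44 / 315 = 0.14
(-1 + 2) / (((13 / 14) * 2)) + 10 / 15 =47 / 39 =1.21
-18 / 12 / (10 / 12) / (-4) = 9 / 20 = 0.45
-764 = -764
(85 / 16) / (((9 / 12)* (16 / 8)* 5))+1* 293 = 7049 / 24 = 293.71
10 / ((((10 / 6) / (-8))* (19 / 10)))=-480 / 19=-25.26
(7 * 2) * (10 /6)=70 /3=23.33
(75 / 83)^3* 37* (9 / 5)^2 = 50574375 / 571787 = 88.45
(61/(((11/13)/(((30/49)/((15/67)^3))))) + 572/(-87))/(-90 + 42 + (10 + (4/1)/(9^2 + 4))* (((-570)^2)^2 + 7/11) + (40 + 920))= 117386447737/31704913668351371805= 0.00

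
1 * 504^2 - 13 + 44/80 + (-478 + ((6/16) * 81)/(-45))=2028199/8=253524.88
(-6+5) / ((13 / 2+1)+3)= -2 / 21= -0.10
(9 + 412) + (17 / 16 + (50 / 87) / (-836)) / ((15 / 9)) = 421.64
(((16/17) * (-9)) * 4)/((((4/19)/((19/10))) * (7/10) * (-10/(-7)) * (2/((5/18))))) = -722/17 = -42.47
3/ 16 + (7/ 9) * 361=40459/ 144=280.97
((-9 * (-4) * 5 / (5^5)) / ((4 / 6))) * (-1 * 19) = -1026 / 625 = -1.64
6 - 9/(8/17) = -105/8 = -13.12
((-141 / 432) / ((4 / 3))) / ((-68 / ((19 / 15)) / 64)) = 893 / 3060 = 0.29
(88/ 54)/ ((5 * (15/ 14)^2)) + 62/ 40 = 222821/ 121500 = 1.83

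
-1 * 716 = -716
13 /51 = 0.25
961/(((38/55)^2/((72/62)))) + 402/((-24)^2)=81045787/34656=2338.58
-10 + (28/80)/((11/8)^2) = -5938/605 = -9.81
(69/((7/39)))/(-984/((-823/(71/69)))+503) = 16979313/22270675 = 0.76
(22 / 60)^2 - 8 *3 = -21479 / 900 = -23.87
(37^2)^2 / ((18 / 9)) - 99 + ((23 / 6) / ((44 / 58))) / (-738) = 936981.49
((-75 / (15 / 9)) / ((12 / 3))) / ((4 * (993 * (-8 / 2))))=15 / 21184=0.00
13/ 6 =2.17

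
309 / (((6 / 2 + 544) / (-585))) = -180765 / 547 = -330.47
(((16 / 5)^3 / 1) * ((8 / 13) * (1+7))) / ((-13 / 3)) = -786432 / 21125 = -37.23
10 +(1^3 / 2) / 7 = 141 / 14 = 10.07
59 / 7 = 8.43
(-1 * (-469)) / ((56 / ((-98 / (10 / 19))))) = -62377 / 40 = -1559.42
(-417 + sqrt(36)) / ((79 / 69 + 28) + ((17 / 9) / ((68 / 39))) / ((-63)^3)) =-28364331492 / 2011377769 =-14.10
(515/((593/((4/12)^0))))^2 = 265225/351649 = 0.75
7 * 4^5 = 7168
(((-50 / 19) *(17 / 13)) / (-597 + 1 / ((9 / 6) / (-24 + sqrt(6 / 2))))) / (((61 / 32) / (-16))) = -0.05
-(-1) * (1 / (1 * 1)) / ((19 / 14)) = 14 / 19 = 0.74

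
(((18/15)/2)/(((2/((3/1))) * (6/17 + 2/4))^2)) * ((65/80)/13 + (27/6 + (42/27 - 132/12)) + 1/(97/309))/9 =-1369571/3915696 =-0.35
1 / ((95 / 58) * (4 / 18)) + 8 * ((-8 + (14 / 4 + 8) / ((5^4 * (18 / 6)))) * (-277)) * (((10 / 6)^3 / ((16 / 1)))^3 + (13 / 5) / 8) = 6189.08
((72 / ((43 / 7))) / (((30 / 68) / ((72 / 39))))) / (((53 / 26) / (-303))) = -83075328 / 11395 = -7290.51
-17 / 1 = -17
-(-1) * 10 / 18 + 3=3.56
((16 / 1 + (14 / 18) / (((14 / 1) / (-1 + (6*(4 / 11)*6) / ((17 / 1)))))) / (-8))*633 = -1264.99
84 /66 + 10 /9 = 236 /99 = 2.38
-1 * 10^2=-100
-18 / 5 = -3.60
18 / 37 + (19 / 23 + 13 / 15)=27818 / 12765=2.18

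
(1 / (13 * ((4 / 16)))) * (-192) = -768 / 13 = -59.08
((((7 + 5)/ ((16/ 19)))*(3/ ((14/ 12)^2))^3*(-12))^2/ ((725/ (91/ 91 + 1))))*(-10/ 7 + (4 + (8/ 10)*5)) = 60772.91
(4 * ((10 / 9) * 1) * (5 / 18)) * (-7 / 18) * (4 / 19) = -1400 / 13851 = -0.10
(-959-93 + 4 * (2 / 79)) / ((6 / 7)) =-96950 / 79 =-1227.22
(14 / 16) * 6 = 21 / 4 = 5.25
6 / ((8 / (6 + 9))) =45 / 4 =11.25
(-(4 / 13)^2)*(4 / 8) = -8 / 169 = -0.05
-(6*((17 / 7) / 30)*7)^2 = -289 / 25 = -11.56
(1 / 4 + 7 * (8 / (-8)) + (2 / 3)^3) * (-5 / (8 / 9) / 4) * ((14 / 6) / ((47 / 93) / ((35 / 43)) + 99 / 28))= 26468575 / 5195424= 5.09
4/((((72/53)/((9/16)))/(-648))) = -4293/4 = -1073.25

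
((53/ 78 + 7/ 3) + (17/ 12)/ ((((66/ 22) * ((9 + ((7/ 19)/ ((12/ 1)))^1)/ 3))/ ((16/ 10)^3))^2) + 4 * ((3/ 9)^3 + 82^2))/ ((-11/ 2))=-1250873150054377547/ 255759939703125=-4890.81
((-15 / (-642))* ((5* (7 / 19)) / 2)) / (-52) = -175 / 422864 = -0.00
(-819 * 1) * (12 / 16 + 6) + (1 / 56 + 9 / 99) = -5528.14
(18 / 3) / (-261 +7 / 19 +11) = -38 / 1581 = -0.02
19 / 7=2.71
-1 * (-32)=32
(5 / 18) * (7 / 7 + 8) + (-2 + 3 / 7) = 13 / 14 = 0.93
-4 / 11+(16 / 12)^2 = 140 / 99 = 1.41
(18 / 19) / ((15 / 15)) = 18 / 19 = 0.95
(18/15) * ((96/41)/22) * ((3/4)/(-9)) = -24/2255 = -0.01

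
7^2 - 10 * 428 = -4231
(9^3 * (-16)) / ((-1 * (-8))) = -1458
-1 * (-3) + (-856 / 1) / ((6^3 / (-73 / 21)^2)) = -534482 / 11907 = -44.89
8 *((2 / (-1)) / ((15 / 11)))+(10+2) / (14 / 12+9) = -9656 / 915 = -10.55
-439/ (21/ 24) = -3512/ 7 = -501.71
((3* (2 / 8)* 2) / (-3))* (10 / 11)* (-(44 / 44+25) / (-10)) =-1.18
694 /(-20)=-347 /10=-34.70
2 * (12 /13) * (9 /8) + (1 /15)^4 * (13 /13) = 1366888 /658125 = 2.08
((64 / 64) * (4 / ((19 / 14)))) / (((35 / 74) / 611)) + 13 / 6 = 3809.66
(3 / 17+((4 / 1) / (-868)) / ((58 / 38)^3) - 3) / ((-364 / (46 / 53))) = 5845505821 / 867860468566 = 0.01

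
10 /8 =5 /4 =1.25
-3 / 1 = -3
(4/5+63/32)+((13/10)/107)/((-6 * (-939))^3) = 1059614871388739/382705145422560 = 2.77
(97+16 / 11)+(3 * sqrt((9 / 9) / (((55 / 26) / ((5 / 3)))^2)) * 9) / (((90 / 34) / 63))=33261 / 55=604.75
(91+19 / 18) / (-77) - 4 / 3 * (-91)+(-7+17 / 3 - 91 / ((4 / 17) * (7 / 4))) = -141643 / 1386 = -102.20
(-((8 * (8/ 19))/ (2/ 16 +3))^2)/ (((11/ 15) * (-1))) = 1.58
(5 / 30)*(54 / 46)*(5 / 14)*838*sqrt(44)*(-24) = -452520*sqrt(11) / 161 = -9321.98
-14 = -14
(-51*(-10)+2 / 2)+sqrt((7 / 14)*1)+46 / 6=sqrt(2) / 2+1556 / 3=519.37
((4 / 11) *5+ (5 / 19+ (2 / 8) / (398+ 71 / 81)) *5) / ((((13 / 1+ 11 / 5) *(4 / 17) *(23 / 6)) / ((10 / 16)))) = 0.14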